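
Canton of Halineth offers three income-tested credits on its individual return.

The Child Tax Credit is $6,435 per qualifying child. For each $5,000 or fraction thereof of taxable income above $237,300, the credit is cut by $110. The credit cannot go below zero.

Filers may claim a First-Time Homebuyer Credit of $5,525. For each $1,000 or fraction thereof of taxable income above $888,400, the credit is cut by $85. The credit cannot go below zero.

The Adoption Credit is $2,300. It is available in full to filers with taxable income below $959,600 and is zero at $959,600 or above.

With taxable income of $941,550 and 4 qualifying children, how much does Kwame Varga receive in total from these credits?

Child Tax Credit: base = 4 × $6,435 = $25,740. income exceeds $237,300 by $704,250, which is 141 full-or-partial $5,000 increments; reduction = 141 × $110 = $15,510, leaving $10,230.
First-Time Homebuyer Credit: income exceeds $888,400 by $53,150, which is 54 full-or-partial $1,000 increments; reduction = 54 × $85 = $4,590, leaving $935.
Adoption Credit: $941,550 is below the $959,600 cutoff, so the full $2,300 applies.
Total: $10,230 + $935 + $2,300 = $13,465.

$13,465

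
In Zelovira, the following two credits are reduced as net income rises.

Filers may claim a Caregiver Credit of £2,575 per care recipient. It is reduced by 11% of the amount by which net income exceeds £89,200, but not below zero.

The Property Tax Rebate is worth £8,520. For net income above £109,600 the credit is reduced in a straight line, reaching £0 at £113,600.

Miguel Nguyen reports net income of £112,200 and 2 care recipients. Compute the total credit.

Caregiver Credit: base = 2 × £2,575 = £5,150. 11% of the £23,000 excess over £89,200 is £2,530; credit = £5,150 − £2,530 = £2,620.
Property Tax Rebate: £112,200 is £2,600 into a £4,000 phase-out range, leaving 1,400/4,000 of the credit: £8,520 × 1,400/4,000 = £2,982.
Total: £2,620 + £2,982 = £5,602.

£5,602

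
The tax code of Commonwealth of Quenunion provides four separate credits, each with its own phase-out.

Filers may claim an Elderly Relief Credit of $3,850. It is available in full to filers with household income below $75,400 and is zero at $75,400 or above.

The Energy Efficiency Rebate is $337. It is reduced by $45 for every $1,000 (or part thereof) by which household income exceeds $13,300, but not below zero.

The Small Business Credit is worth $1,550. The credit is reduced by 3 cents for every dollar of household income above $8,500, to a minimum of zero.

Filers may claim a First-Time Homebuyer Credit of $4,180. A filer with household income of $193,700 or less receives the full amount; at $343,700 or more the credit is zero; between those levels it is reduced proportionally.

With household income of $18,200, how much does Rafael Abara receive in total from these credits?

$9,401

Elderly Relief Credit: $18,200 is below the $75,400 cutoff, so the full $3,850 applies.
Energy Efficiency Rebate: income exceeds $13,300 by $4,900, which is 5 full-or-partial $1,000 increments; reduction = 5 × $45 = $225, leaving $112.
Small Business Credit: 3% of the $9,700 excess over $8,500 is $291; credit = $1,550 − $291 = $1,259.
First-Time Homebuyer Credit: $18,200 is at or below the $193,700 threshold, so the full $4,180 applies.
Total: $3,850 + $112 + $1,259 + $4,180 = $9,401.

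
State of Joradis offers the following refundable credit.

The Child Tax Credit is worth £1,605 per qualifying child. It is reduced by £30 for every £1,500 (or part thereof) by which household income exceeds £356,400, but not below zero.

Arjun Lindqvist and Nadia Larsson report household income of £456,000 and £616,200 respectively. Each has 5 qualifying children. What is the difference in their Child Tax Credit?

Arjun (£456,000): Child Tax Credit: base = 5 × £1,605 = £8,025. income exceeds £356,400 by £99,600, which is 67 full-or-partial £1,500 increments; reduction = 67 × £30 = £2,010, leaving £6,015.
Nadia (£616,200): Child Tax Credit: base = 5 × £1,605 = £8,025. income exceeds £356,400 by £259,800, which is 174 full-or-partial £1,500 increments; reduction = 174 × £30 = £5,220, leaving £2,805.
Difference: |£6,015 − £2,805| = £3,210.

£3,210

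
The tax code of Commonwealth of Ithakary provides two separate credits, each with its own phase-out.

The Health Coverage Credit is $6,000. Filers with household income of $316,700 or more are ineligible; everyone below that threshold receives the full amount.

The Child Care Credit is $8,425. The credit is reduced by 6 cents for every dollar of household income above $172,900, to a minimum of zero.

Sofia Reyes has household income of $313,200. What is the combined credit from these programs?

$6,007

Health Coverage Credit: $313,200 is below the $316,700 cutoff, so the full $6,000 applies.
Child Care Credit: 6% of the $140,300 excess over $172,900 is $8,418; credit = $8,425 − $8,418 = $7.
Total: $6,000 + $7 = $6,007.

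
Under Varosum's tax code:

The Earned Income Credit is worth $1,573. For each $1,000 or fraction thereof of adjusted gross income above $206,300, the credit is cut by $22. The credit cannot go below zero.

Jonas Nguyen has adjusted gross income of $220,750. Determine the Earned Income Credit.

Earned Income Credit: income exceeds $206,300 by $14,450, which is 15 full-or-partial $1,000 increments; reduction = 15 × $22 = $330, leaving $1,243.

$1,243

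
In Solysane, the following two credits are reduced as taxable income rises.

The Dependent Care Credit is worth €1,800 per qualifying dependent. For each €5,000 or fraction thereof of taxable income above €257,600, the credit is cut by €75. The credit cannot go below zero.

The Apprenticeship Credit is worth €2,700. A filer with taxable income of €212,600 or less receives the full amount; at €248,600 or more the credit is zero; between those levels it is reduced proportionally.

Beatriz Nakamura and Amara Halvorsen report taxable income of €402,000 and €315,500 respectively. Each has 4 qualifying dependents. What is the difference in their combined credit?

Beatriz (€402,000): Dependent Care Credit: base = 4 × €1,800 = €7,200. income exceeds €257,600 by €144,400, which is 29 full-or-partial €5,000 increments; reduction = 29 × €75 = €2,175, leaving €5,025. Apprenticeship Credit: €402,000 is at or above €248,600, so the credit is €0. total €5,025 + €0 = €5,025
Amara (€315,500): Dependent Care Credit: base = 4 × €1,800 = €7,200. income exceeds €257,600 by €57,900, which is 12 full-or-partial €5,000 increments; reduction = 12 × €75 = €900, leaving €6,300. Apprenticeship Credit: €315,500 is at or above €248,600, so the credit is €0. total €6,300 + €0 = €6,300
Difference: |€5,025 − €6,300| = €1,275.

€1,275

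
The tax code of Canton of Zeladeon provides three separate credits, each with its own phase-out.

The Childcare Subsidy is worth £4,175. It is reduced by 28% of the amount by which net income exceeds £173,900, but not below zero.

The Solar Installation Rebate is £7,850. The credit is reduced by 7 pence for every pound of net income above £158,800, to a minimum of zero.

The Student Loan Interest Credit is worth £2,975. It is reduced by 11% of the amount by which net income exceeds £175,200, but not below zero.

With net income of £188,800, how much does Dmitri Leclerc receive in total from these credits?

Childcare Subsidy: 28% of the £14,900 excess over £173,900 is £4,172; credit = £4,175 − £4,172 = £3.
Solar Installation Rebate: 7% of the £30,000 excess over £158,800 is £2,100; credit = £7,850 − £2,100 = £5,750.
Student Loan Interest Credit: 11% of the £13,600 excess over £175,200 is £1,496; credit = £2,975 − £1,496 = £1,479.
Total: £3 + £5,750 + £1,479 = £7,232.

£7,232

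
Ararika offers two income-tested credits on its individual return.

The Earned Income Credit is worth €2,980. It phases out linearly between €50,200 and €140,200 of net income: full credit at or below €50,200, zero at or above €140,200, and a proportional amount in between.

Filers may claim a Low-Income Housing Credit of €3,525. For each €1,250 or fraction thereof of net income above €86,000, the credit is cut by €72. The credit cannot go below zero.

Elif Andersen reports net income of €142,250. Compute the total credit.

€285

Earned Income Credit: €142,250 is at or above €140,200, so the credit is €0.
Low-Income Housing Credit: income exceeds €86,000 by €56,250, which is 45 full-or-partial €1,250 increments; reduction = 45 × €72 = €3,240, leaving €285.
Total: €0 + €285 = €285.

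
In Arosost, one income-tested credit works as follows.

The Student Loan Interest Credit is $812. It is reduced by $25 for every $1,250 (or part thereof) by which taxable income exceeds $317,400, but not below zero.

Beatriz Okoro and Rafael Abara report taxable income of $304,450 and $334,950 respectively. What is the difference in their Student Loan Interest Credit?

Beatriz ($304,450): Student Loan Interest Credit: $304,450 is at or below the $317,400 threshold, so the full $812 applies.
Rafael ($334,950): Student Loan Interest Credit: income exceeds $317,400 by $17,550, which is 15 full-or-partial $1,250 increments; reduction = 15 × $25 = $375, leaving $437.
Difference: |$812 − $437| = $375.

$375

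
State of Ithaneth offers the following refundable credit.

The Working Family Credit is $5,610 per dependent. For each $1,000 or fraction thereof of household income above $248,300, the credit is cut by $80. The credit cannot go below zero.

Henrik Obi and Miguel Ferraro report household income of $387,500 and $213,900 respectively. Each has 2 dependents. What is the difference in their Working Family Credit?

Henrik ($387,500): Working Family Credit: base = 2 × $5,610 = $11,220. income exceeds $248,300 by $139,200, which is 140 full-or-partial $1,000 increments; reduction = 140 × $80 = $11,200, leaving $20.
Miguel ($213,900): Working Family Credit: base = 2 × $5,610 = $11,220. $213,900 is at or below the $248,300 threshold, so the full $11,220 applies.
Difference: |$20 − $11,220| = $11,200.

$11,200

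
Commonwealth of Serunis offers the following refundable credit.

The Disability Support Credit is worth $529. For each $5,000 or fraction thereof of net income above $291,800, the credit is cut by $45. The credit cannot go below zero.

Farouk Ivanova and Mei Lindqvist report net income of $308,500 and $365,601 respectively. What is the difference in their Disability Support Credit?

$349

Farouk ($308,500): Disability Support Credit: income exceeds $291,800 by $16,700, which is 4 full-or-partial $5,000 increments; reduction = 4 × $45 = $180, leaving $349.
Mei ($365,601): Disability Support Credit: income exceeds $291,800 by $73,801 → 15 increments × $45 = $675 ≥ base, so the credit is $0.
Difference: |$349 − $0| = $349.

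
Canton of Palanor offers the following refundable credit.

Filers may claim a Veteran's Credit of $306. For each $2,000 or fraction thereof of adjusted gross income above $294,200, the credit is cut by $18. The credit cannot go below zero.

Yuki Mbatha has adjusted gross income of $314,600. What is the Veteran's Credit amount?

$108

Veteran's Credit: income exceeds $294,200 by $20,400, which is 11 full-or-partial $2,000 increments; reduction = 11 × $18 = $198, leaving $108.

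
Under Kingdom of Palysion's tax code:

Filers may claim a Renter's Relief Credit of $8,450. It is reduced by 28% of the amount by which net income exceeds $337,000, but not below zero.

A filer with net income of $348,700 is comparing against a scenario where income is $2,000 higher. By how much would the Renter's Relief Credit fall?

At $348,700 — 28% of the $11,700 excess over $337,000 is $3,276; credit = $8,450 − $3,276 = $5,174.
At $350,700 — 28% of the $13,700 excess over $337,000 is $3,836; credit = $8,450 − $3,836 = $4,614.
Lost: $5,174 − $4,614 = $560.

$560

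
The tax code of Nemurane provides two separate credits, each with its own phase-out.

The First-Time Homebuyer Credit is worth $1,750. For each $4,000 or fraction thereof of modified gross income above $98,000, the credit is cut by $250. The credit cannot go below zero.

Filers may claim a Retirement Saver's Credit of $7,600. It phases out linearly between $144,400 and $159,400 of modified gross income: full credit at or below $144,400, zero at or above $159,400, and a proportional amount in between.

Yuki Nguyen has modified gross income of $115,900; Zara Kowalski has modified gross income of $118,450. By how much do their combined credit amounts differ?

$250

Yuki ($115,900): First-Time Homebuyer Credit: income exceeds $98,000 by $17,900, which is 5 full-or-partial $4,000 increments; reduction = 5 × $250 = $1,250, leaving $500. Retirement Saver's Credit: $115,900 is at or below the $144,400 threshold, so the full $7,600 applies. total $500 + $7,600 = $8,100
Zara ($118,450): First-Time Homebuyer Credit: income exceeds $98,000 by $20,450, which is 6 full-or-partial $4,000 increments; reduction = 6 × $250 = $1,500, leaving $250. Retirement Saver's Credit: $118,450 is at or below the $144,400 threshold, so the full $7,600 applies. total $250 + $7,600 = $7,850
Difference: |$8,100 − $7,850| = $250.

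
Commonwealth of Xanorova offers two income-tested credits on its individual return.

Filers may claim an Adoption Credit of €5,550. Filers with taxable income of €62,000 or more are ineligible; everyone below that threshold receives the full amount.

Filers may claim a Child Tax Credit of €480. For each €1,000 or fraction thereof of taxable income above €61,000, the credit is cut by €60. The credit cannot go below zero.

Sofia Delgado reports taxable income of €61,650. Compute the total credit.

Adoption Credit: €61,650 is below the €62,000 cutoff, so the full €5,550 applies.
Child Tax Credit: income exceeds €61,000 by €650, which is 1 full-or-partial €1,000 increment; reduction = 1 × €60 = €60, leaving €420.
Total: €5,550 + €420 = €5,970.

€5,970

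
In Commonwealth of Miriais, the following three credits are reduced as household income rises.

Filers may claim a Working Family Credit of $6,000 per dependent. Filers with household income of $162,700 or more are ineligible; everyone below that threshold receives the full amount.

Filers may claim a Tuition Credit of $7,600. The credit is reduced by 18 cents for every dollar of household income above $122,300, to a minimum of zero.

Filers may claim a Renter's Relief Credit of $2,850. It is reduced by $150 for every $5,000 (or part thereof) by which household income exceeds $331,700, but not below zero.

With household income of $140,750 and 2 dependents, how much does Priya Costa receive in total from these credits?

$19,129

Working Family Credit: base = 2 × $6,000 = $12,000. $140,750 is below the $162,700 cutoff, so the full $12,000 applies.
Tuition Credit: 18% of the $18,450 excess over $122,300 is $3,321; credit = $7,600 − $3,321 = $4,279.
Renter's Relief Credit: $140,750 is at or below the $331,700 threshold, so the full $2,850 applies.
Total: $12,000 + $4,279 + $2,850 = $19,129.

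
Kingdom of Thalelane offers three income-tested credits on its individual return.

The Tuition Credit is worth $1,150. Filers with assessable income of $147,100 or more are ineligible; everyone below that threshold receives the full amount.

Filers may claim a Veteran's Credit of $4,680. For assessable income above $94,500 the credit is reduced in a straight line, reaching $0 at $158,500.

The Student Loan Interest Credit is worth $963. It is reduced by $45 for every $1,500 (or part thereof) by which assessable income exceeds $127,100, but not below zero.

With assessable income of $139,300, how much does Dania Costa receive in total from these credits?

$3,112

Tuition Credit: $139,300 is below the $147,100 cutoff, so the full $1,150 applies.
Veteran's Credit: $139,300 is $44,800 into a $64,000 phase-out range, leaving 19,200/64,000 of the credit: $4,680 × 19,200/64,000 = $1,404.
Student Loan Interest Credit: income exceeds $127,100 by $12,200, which is 9 full-or-partial $1,500 increments; reduction = 9 × $45 = $405, leaving $558.
Total: $1,150 + $1,404 + $558 = $3,112.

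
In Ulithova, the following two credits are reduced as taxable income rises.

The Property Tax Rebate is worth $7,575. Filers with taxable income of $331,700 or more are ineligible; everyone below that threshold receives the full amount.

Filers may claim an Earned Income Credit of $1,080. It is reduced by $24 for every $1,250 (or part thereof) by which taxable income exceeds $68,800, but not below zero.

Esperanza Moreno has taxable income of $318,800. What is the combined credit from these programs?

$7,575

Property Tax Rebate: $318,800 is below the $331,700 cutoff, so the full $7,575 applies.
Earned Income Credit: income exceeds $68,800 by $250,000 → 200 increments × $24 = $4,800 ≥ base, so the credit is $0.
Total: $7,575 + $0 = $7,575.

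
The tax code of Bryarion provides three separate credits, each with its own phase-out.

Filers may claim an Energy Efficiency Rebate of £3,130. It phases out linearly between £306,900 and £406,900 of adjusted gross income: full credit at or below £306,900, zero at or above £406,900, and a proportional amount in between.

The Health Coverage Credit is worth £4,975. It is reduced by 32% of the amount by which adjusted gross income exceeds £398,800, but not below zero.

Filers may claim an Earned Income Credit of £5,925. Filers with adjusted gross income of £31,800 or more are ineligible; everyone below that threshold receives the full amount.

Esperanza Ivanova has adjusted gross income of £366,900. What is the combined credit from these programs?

£6,227

Energy Efficiency Rebate: £366,900 is £60,000 into a £100,000 phase-out range, leaving 40,000/100,000 of the credit: £3,130 × 40,000/100,000 = £1,252.
Health Coverage Credit: £366,900 is at or below the £398,800 threshold, so the full £4,975 applies.
Earned Income Credit: £366,900 meets or exceeds the £31,800 cutoff, so the credit is £0.
Total: £1,252 + £4,975 + £0 = £6,227.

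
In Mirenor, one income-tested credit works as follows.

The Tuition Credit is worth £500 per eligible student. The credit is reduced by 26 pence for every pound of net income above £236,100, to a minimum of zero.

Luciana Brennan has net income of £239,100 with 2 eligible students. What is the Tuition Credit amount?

Tuition Credit: base = 2 × £500 = £1,000. 26% of the £3,000 excess over £236,100 is £780; credit = £1,000 − £780 = £220.

£220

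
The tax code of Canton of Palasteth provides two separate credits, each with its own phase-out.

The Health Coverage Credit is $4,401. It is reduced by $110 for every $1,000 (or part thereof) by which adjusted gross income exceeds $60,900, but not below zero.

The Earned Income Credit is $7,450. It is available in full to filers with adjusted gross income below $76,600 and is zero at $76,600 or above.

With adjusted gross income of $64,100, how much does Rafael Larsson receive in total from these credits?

Health Coverage Credit: income exceeds $60,900 by $3,200, which is 4 full-or-partial $1,000 increments; reduction = 4 × $110 = $440, leaving $3,961.
Earned Income Credit: $64,100 is below the $76,600 cutoff, so the full $7,450 applies.
Total: $3,961 + $7,450 = $11,411.

$11,411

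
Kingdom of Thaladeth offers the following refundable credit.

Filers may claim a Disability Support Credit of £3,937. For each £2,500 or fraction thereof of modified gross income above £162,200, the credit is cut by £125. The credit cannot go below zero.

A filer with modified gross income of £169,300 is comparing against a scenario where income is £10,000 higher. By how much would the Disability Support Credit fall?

At £169,300 — income exceeds £162,200 by £7,100, which is 3 full-or-partial £2,500 increments; reduction = 3 × £125 = £375, leaving £3,562.
At £179,300 — income exceeds £162,200 by £17,100, which is 7 full-or-partial £2,500 increments; reduction = 7 × £125 = £875, leaving £3,062.
Lost: £3,562 − £3,062 = £500.

£500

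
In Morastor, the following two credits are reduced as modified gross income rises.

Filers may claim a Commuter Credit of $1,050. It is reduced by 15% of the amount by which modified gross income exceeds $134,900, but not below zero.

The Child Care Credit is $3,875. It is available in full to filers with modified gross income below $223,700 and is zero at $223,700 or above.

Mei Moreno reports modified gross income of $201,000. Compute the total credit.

Commuter Credit: 15% of the $66,100 excess over $134,900 is $9,915 ≥ base, so the credit is $0.
Child Care Credit: $201,000 is below the $223,700 cutoff, so the full $3,875 applies.
Total: $0 + $3,875 = $3,875.

$3,875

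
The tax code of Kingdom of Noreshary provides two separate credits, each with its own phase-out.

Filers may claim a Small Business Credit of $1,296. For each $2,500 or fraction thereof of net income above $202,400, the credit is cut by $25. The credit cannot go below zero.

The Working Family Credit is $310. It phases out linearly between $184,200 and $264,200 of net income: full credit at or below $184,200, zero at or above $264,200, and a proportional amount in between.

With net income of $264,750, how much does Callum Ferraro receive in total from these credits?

Small Business Credit: income exceeds $202,400 by $62,350, which is 25 full-or-partial $2,500 increments; reduction = 25 × $25 = $625, leaving $671.
Working Family Credit: $264,750 is at or above $264,200, so the credit is $0.
Total: $671 + $0 = $671.

$671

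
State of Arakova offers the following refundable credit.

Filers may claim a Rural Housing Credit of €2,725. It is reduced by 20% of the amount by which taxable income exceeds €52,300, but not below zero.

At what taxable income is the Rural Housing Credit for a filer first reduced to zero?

The credit falls by 20% of each euro above €52,300, so it reaches zero when the excess is €2,725 / 20% = €13,625: income = €52,300 + €13,625 = €65,925.

€65,925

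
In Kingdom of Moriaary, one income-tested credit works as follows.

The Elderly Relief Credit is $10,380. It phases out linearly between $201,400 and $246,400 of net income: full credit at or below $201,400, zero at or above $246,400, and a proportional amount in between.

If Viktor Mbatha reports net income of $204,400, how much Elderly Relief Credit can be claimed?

Elderly Relief Credit: $204,400 is $3,000 into a $45,000 phase-out range, leaving 42,000/45,000 of the credit: $10,380 × 42,000/45,000 = $9,688.

$9,688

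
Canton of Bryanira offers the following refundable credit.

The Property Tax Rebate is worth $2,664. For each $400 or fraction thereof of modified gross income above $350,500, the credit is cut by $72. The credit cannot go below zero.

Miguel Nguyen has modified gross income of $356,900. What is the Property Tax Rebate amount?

$1,512

Property Tax Rebate: income exceeds $350,500 by $6,400, which is 16 full-or-partial $400 increments; reduction = 16 × $72 = $1,152, leaving $1,512.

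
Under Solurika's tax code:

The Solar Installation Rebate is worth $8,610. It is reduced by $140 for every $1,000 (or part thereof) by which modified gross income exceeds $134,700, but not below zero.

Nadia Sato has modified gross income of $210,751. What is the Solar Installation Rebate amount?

Solar Installation Rebate: income exceeds $134,700 by $76,051 → 77 increments × $140 = $10,780 ≥ base, so the credit is $0.

$0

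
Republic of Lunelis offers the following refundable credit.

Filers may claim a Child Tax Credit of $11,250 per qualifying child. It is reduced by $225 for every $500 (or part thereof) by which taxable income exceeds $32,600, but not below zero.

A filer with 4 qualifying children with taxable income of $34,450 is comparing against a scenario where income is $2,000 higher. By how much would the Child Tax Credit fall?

At $34,450 — base = 4 × $11,250 = $45,000. income exceeds $32,600 by $1,850, which is 4 full-or-partial $500 increments; reduction = 4 × $225 = $900, leaving $44,100.
At $36,450 — base = 4 × $11,250 = $45,000. income exceeds $32,600 by $3,850, which is 8 full-or-partial $500 increments; reduction = 8 × $225 = $1,800, leaving $43,200.
Lost: $44,100 − $43,200 = $900.

$900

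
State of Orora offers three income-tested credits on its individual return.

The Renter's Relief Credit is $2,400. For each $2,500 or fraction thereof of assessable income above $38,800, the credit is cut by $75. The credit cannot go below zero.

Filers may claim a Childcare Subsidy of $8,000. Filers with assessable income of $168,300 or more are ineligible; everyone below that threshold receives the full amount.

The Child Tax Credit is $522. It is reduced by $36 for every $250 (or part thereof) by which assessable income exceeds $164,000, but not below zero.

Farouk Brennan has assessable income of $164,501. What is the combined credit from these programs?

Renter's Relief Credit: income exceeds $38,800 by $125,701 → 51 increments × $75 = $3,825 ≥ base, so the credit is $0.
Childcare Subsidy: $164,501 is below the $168,300 cutoff, so the full $8,000 applies.
Child Tax Credit: income exceeds $164,000 by $501, which is 3 full-or-partial $250 increments; reduction = 3 × $36 = $108, leaving $414.
Total: $0 + $8,000 + $414 = $8,414.

$8,414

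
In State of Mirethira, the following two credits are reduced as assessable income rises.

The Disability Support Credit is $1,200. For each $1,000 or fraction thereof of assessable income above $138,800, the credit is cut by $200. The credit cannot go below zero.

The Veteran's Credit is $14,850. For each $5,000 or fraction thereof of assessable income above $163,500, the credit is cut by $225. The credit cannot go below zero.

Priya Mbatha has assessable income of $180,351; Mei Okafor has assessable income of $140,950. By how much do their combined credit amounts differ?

Priya ($180,351): Disability Support Credit: income exceeds $138,800 by $41,551 → 42 increments × $200 = $8,400 ≥ base, so the credit is $0. Veteran's Credit: income exceeds $163,500 by $16,851, which is 4 full-or-partial $5,000 increments; reduction = 4 × $225 = $900, leaving $13,950. total $0 + $13,950 = $13,950
Mei ($140,950): Disability Support Credit: income exceeds $138,800 by $2,150, which is 3 full-or-partial $1,000 increments; reduction = 3 × $200 = $600, leaving $600. Veteran's Credit: $140,950 is at or below the $163,500 threshold, so the full $14,850 applies. total $600 + $14,850 = $15,450
Difference: |$13,950 − $15,450| = $1,500.

$1,500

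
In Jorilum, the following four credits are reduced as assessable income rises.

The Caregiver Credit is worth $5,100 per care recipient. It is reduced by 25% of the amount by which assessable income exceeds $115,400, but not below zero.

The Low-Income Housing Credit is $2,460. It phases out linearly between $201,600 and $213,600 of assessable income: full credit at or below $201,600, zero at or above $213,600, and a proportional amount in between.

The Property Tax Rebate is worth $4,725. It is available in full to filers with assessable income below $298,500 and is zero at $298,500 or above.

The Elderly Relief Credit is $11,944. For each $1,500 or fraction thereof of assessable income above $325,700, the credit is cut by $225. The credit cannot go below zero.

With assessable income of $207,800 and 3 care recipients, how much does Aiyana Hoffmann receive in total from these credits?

$17,858

Caregiver Credit: base = 3 × $5,100 = $15,300. 25% of the $92,400 excess over $115,400 is $23,100 ≥ base, so the credit is $0.
Low-Income Housing Credit: $207,800 is $6,200 into a $12,000 phase-out range, leaving 5,800/12,000 of the credit: $2,460 × 5,800/12,000 = $1,189.
Property Tax Rebate: $207,800 is below the $298,500 cutoff, so the full $4,725 applies.
Elderly Relief Credit: $207,800 is at or below the $325,700 threshold, so the full $11,944 applies.
Total: $0 + $1,189 + $4,725 + $11,944 = $17,858.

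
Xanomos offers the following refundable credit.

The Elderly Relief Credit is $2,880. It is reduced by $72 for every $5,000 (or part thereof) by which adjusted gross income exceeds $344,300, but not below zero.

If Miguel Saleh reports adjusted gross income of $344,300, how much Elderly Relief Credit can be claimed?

Elderly Relief Credit: $344,300 is at or below the $344,300 threshold, so the full $2,880 applies.

$2,880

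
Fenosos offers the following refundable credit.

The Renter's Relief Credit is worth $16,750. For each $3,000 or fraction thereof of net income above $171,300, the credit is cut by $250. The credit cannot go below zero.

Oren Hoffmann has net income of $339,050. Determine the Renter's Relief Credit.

Renter's Relief Credit: income exceeds $171,300 by $167,750, which is 56 full-or-partial $3,000 increments; reduction = 56 × $250 = $14,000, leaving $2,750.

$2,750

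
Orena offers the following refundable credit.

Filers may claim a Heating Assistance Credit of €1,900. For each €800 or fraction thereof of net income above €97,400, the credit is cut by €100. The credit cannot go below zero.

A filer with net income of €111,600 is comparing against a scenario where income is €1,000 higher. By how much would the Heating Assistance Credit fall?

At €111,600 — income exceeds €97,400 by €14,200, which is 18 full-or-partial €800 increments; reduction = 18 × €100 = €1,800, leaving €100.
At €112,600 — income exceeds €97,400 by €15,200 → 19 increments × €100 = €1,900 ≥ base, so the credit is €0.
Lost: €100 − €0 = €100.

€100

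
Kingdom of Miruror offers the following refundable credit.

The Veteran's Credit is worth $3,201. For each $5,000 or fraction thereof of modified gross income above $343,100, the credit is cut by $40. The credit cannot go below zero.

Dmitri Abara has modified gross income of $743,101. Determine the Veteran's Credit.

$0

Veteran's Credit: income exceeds $343,100 by $400,001 → 81 increments × $40 = $3,240 ≥ base, so the credit is $0.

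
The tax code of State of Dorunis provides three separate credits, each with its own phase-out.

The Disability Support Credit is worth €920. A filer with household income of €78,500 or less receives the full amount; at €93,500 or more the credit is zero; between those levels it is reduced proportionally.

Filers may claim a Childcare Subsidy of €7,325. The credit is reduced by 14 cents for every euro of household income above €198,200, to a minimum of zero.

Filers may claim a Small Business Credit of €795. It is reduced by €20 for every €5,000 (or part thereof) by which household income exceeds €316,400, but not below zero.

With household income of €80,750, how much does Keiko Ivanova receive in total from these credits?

€8,902

Disability Support Credit: €80,750 is €2,250 into a €15,000 phase-out range, leaving 12,750/15,000 of the credit: €920 × 12,750/15,000 = €782.
Childcare Subsidy: €80,750 is at or below the €198,200 threshold, so the full €7,325 applies.
Small Business Credit: €80,750 is at or below the €316,400 threshold, so the full €795 applies.
Total: €782 + €7,325 + €795 = €8,902.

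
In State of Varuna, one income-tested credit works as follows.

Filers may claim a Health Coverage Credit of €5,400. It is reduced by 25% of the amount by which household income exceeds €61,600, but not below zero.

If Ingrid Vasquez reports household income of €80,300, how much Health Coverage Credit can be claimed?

Health Coverage Credit: 25% of the €18,700 excess over €61,600 is €4,675; credit = €5,400 − €4,675 = €725.

€725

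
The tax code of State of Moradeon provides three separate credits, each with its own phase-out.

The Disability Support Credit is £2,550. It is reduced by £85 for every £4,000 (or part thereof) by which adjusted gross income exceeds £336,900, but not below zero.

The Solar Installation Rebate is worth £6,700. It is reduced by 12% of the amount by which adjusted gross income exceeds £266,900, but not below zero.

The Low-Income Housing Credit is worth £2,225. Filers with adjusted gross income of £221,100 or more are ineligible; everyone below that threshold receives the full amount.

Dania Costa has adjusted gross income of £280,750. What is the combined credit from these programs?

Disability Support Credit: £280,750 is at or below the £336,900 threshold, so the full £2,550 applies.
Solar Installation Rebate: 12% of the £13,850 excess over £266,900 is £1,662; credit = £6,700 − £1,662 = £5,038.
Low-Income Housing Credit: £280,750 meets or exceeds the £221,100 cutoff, so the credit is £0.
Total: £2,550 + £5,038 + £0 = £7,588.

£7,588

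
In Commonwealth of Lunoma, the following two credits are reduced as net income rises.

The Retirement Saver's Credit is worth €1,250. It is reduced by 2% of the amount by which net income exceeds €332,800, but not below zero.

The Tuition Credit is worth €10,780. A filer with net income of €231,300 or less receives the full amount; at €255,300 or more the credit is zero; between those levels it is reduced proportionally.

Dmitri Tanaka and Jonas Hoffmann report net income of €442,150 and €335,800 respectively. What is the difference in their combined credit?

Dmitri (€442,150): Retirement Saver's Credit: 2% of the €109,350 excess over €332,800 is €2,187 ≥ base, so the credit is €0. Tuition Credit: €442,150 is at or above €255,300, so the credit is €0. total €0 + €0 = €0
Jonas (€335,800): Retirement Saver's Credit: 2% of the €3,000 excess over €332,800 is €60; credit = €1,250 − €60 = €1,190. Tuition Credit: €335,800 is at or above €255,300, so the credit is €0. total €1,190 + €0 = €1,190
Difference: |€0 − €1,190| = €1,190.

€1,190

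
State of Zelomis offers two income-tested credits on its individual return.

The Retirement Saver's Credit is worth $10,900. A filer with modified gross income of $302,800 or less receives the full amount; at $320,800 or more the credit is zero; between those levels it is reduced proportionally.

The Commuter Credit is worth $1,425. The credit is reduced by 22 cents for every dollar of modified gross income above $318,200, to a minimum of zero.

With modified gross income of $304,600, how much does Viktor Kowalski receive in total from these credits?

$11,235

Retirement Saver's Credit: $304,600 is $1,800 into a $18,000 phase-out range, leaving 16,200/18,000 of the credit: $10,900 × 16,200/18,000 = $9,810.
Commuter Credit: $304,600 is at or below the $318,200 threshold, so the full $1,425 applies.
Total: $9,810 + $1,425 = $11,235.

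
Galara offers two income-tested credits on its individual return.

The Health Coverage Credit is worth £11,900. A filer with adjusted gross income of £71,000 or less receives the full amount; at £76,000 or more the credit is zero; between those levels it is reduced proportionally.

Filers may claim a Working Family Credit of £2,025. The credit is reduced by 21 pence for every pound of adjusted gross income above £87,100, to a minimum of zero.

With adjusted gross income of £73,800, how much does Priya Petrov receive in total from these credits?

£7,261

Health Coverage Credit: £73,800 is £2,800 into a £5,000 phase-out range, leaving 2,200/5,000 of the credit: £11,900 × 2,200/5,000 = £5,236.
Working Family Credit: £73,800 is at or below the £87,100 threshold, so the full £2,025 applies.
Total: £5,236 + £2,025 = £7,261.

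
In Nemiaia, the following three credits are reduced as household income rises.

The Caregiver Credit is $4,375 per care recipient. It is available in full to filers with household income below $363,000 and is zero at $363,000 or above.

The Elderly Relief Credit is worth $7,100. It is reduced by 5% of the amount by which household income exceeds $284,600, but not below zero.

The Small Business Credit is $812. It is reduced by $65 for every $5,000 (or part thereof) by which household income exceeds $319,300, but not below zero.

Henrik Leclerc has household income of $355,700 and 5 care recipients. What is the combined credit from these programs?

$25,712

Caregiver Credit: base = 5 × $4,375 = $21,875. $355,700 is below the $363,000 cutoff, so the full $21,875 applies.
Elderly Relief Credit: 5% of the $71,100 excess over $284,600 is $3,555; credit = $7,100 − $3,555 = $3,545.
Small Business Credit: income exceeds $319,300 by $36,400, which is 8 full-or-partial $5,000 increments; reduction = 8 × $65 = $520, leaving $292.
Total: $21,875 + $3,545 + $292 = $25,712.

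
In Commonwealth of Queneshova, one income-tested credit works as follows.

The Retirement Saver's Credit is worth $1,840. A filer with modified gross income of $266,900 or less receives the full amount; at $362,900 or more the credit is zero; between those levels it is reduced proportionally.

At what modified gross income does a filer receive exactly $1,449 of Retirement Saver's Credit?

$287,300

$1,449 is 1,449/1,840 of the full $1,840, so 391/1,840 of the $96,000 range has been used: income = $266,900 + $96,000 × 391/1,840 = $287,300.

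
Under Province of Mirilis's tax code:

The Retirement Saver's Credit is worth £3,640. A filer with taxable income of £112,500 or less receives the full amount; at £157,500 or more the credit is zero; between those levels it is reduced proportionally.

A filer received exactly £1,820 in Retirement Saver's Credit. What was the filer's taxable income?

£1,820 is 1,820/3,640 of the full £3,640, so 1,820/3,640 of the £45,000 range has been used: income = £112,500 + £45,000 × 1,820/3,640 = £135,000.

£135,000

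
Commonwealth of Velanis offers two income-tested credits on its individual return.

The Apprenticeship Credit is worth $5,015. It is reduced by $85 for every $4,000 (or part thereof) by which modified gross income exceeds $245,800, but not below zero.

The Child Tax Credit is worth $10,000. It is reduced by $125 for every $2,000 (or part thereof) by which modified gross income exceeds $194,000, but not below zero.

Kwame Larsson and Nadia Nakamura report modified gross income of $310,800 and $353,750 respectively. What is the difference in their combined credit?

$3,475

Kwame ($310,800): Apprenticeship Credit: income exceeds $245,800 by $65,000, which is 17 full-or-partial $4,000 increments; reduction = 17 × $85 = $1,445, leaving $3,570. Child Tax Credit: income exceeds $194,000 by $116,800, which is 59 full-or-partial $2,000 increments; reduction = 59 × $125 = $7,375, leaving $2,625. total $3,570 + $2,625 = $6,195
Nadia ($353,750): Apprenticeship Credit: income exceeds $245,800 by $107,950, which is 27 full-or-partial $4,000 increments; reduction = 27 × $85 = $2,295, leaving $2,720. Child Tax Credit: income exceeds $194,000 by $159,750 → 80 increments × $125 = $10,000 ≥ base, so the credit is $0. total $2,720 + $0 = $2,720
Difference: |$6,195 − $2,720| = $3,475.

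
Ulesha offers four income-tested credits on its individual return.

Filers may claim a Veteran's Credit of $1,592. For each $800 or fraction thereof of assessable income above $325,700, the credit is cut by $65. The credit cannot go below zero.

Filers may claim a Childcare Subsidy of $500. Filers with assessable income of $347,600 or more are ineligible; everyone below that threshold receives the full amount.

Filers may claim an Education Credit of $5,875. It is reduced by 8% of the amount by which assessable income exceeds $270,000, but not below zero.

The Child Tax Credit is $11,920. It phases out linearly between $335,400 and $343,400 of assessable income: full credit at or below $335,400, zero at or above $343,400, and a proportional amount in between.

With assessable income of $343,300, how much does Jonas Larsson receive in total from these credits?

Veteran's Credit: income exceeds $325,700 by $17,600, which is 22 full-or-partial $800 increments; reduction = 22 × $65 = $1,430, leaving $162.
Childcare Subsidy: $343,300 is below the $347,600 cutoff, so the full $500 applies.
Education Credit: 8% of the $73,300 excess over $270,000 is $5,864; credit = $5,875 − $5,864 = $11.
Child Tax Credit: $343,300 is $7,900 into a $8,000 phase-out range, leaving 100/8,000 of the credit: $11,920 × 100/8,000 = $149.
Total: $162 + $500 + $11 + $149 = $822.

$822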